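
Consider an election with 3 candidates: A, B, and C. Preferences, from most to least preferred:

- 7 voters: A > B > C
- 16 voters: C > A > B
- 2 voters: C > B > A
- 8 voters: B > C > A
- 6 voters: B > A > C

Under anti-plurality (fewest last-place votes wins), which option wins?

Last-place votes: A 10, B 16, C 13.
A is ranked last by the fewest voters, so A wins.

A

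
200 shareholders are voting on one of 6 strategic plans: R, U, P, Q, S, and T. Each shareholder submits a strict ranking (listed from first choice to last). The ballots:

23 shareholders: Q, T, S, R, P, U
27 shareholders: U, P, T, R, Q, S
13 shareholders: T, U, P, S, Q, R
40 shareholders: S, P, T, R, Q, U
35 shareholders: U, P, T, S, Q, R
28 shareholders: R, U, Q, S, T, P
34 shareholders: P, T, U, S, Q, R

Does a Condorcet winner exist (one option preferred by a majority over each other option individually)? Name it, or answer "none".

none

Checking pairwise contests:
U beats R 109–91.
T beats U 110–90.
U beats P 103–97.
U beats Q 137–63.
U beats S 137–63.
P beats T 136–64.
Every option loses at least one head-to-head, so there is no Condorcet winner.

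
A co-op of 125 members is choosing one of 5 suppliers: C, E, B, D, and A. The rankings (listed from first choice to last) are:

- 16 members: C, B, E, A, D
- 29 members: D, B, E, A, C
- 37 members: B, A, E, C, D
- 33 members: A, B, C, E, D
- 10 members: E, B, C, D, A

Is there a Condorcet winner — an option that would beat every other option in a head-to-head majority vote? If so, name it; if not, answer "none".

B

B vs C: 109–16 for B.
B vs E: 115–10 for B.
B vs D: 96–29 for B.
B vs A: 92–33 for B.
B beats every other option head-to-head.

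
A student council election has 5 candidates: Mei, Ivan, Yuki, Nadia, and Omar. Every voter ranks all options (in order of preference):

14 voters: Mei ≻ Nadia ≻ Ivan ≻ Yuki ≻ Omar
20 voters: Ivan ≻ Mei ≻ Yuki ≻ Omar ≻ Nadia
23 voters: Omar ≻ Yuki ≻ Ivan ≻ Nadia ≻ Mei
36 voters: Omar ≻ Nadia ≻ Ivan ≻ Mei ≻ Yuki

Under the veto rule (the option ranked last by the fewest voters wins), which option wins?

Last-place votes: Mei 23, Ivan 0, Yuki 36, Nadia 20, Omar 14.
Ivan is ranked last by the fewest voters, so Ivan wins.

Ivan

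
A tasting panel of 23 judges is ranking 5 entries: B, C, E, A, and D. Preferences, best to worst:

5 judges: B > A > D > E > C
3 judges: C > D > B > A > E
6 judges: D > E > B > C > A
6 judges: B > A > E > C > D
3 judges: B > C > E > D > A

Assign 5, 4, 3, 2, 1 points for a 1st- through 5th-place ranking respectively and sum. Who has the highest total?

B

B: 5·5 + 3·3 + 6·3 + 6·5 + 3·5 = 97
C: 5·1 + 3·5 + 6·2 + 6·2 + 3·4 = 56
E: 5·2 + 3·1 + 6·4 + 6·3 + 3·3 = 64
A: 5·4 + 3·2 + 6·1 + 6·4 + 3·1 = 59
D: 5·3 + 3·4 + 6·5 + 6·1 + 3·2 = 69
B has the highest Borda score (97).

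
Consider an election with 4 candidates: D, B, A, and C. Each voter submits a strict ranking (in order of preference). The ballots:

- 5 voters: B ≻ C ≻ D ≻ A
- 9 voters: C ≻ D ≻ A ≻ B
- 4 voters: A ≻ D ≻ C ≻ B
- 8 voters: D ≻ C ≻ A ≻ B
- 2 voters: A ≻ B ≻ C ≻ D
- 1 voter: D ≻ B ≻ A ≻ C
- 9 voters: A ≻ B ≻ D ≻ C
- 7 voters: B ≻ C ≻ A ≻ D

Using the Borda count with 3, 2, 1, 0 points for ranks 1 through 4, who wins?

D: 5·1 + 9·2 + 4·2 + 8·3 + 2·0 + 1·3 + 9·1 + 7·0 = 67
B: 5·3 + 9·0 + 4·0 + 8·0 + 2·2 + 1·2 + 9·2 + 7·3 = 60
A: 5·0 + 9·1 + 4·3 + 8·1 + 2·3 + 1·1 + 9·3 + 7·1 = 70
C: 5·2 + 9·3 + 4·1 + 8·2 + 2·1 + 1·0 + 9·0 + 7·2 = 73
C has the highest Borda score (73).

C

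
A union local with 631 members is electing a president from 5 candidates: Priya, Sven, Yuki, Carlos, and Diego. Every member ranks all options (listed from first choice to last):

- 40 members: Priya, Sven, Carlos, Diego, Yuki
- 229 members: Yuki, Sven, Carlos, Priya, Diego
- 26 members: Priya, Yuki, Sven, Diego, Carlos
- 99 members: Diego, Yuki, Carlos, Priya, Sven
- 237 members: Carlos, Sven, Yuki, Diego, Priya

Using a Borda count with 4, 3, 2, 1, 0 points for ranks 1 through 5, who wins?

Yuki

Priya: 40·4 + 229·1 + 26·4 + 99·1 + 237·0 = 592
Sven: 40·3 + 229·3 + 26·2 + 99·0 + 237·3 = 1570
Yuki: 40·0 + 229·4 + 26·3 + 99·3 + 237·2 = 1765
Carlos: 40·2 + 229·2 + 26·0 + 99·2 + 237·4 = 1684
Diego: 40·1 + 229·0 + 26·1 + 99·4 + 237·1 = 699
Yuki has the highest Borda score (1765).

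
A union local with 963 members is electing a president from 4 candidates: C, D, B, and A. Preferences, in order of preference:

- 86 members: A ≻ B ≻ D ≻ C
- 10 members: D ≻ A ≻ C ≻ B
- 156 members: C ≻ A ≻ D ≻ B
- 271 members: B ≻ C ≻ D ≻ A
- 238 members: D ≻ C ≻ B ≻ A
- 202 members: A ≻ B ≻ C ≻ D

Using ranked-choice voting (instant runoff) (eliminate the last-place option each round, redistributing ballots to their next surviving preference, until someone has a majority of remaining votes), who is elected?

B

Round 1: C 156, D 248, B 271, A 288. Eliminate C.
Round 2: D 248, B 271, A 444. Eliminate D.
Round 3: B 509, A 454. B has a majority.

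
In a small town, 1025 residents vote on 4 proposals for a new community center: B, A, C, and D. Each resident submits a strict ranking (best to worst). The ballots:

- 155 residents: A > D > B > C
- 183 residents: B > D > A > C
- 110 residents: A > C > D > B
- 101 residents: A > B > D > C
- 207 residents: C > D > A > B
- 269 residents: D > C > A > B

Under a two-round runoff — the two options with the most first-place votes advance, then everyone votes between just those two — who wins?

Round 1 first-place votes: B 183, A 366, C 207, D 269.
A and D advance.
Runoff: A is preferred to D by 366 voters; D by 659.
D wins the runoff.

D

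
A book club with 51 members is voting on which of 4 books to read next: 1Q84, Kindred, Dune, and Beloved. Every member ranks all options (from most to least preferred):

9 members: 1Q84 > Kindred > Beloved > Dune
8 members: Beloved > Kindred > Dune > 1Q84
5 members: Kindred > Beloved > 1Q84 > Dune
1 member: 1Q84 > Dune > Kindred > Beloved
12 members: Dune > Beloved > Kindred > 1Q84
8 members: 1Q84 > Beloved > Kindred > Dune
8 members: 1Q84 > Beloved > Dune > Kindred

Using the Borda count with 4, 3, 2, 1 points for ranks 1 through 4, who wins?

Beloved

1Q84: 9·4 + 8·1 + 5·2 + 1·4 + 12·1 + 8·4 + 8·4 = 134
Kindred: 9·3 + 8·3 + 5·4 + 1·2 + 12·2 + 8·2 + 8·1 = 121
Dune: 9·1 + 8·2 + 5·1 + 1·3 + 12·4 + 8·1 + 8·2 = 105
Beloved: 9·2 + 8·4 + 5·3 + 1·1 + 12·3 + 8·3 + 8·3 = 150
Beloved has the highest Borda score (150).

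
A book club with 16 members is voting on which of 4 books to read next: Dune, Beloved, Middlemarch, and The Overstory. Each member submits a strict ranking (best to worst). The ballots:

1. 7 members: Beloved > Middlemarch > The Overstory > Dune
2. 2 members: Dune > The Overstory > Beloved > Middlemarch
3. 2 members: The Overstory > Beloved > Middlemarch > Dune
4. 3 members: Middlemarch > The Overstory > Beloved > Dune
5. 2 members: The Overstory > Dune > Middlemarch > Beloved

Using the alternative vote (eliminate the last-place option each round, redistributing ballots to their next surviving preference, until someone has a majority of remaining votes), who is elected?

The Overstory

Round 1: Dune 2, Beloved 7, Middlemarch 3, The Overstory 4. Eliminate Dune.
Round 2: Beloved 7, Middlemarch 3, The Overstory 6. Eliminate Middlemarch.
Round 3: Beloved 7, The Overstory 9. The Overstory has a majority.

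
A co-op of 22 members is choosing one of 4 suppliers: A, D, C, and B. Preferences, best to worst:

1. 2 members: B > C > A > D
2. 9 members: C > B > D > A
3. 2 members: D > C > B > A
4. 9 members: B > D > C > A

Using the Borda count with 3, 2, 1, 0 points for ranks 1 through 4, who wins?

A: 2·1 + 9·0 + 2·0 + 9·0 = 2
D: 2·0 + 9·1 + 2·3 + 9·2 = 33
C: 2·2 + 9·3 + 2·2 + 9·1 = 44
B: 2·3 + 9·2 + 2·1 + 9·3 = 53
B has the highest Borda score (53).

B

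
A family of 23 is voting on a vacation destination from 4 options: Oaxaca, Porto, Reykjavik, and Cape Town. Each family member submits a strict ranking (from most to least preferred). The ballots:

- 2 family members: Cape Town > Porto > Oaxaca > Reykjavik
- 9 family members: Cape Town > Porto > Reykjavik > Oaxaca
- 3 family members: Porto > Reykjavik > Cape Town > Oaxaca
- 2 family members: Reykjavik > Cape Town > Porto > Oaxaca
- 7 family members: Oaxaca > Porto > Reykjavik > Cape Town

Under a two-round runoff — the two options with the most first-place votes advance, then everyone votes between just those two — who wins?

Round 1 first-place votes: Oaxaca 7, Porto 3, Reykjavik 2, Cape Town 11.
Cape Town and Oaxaca advance.
Runoff: Cape Town is preferred to Oaxaca by 16 voters; Oaxaca by 7.
Cape Town wins the runoff.

Cape Town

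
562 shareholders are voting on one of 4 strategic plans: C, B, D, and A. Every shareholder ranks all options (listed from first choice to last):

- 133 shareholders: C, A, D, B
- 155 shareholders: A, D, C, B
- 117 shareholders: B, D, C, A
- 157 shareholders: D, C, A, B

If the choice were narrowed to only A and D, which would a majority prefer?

A

Voters preferring A to D: 288; preferring D to A: 274.
A wins the head-to-head.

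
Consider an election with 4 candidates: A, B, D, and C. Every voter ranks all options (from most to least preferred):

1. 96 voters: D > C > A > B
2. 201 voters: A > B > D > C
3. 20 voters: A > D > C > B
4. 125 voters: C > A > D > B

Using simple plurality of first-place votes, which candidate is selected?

A

First-place votes: A 221, B 0, D 96, C 125.
A has the most first-place votes.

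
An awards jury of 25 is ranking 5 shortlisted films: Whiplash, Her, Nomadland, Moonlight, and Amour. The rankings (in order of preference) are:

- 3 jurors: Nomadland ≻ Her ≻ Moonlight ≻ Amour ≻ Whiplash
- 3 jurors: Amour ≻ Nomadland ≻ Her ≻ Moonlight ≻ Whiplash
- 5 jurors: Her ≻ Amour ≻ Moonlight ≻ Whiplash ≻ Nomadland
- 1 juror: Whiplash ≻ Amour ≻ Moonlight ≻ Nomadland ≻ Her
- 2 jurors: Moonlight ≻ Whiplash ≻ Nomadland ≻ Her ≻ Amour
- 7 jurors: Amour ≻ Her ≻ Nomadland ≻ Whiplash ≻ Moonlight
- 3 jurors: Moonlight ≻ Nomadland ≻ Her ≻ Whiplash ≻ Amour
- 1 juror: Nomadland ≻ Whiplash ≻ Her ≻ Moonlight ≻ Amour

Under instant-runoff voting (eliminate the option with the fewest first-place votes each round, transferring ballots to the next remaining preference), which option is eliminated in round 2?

Nomadland

Round 1: Whiplash 1, Her 5, Nomadland 4, Moonlight 5, Amour 10. Eliminate Whiplash.
Round 2: Her 5, Nomadland 4, Moonlight 5, Amour 11. Eliminate Nomadland.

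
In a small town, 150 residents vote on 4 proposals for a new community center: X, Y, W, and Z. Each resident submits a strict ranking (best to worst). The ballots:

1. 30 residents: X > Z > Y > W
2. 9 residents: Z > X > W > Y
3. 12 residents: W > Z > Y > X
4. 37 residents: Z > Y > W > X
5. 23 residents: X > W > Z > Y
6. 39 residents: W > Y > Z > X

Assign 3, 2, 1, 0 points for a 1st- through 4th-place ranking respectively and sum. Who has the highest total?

X: 30·3 + 9·2 + 12·0 + 37·0 + 23·3 + 39·0 = 177
Y: 30·1 + 9·0 + 12·1 + 37·2 + 23·0 + 39·2 = 194
W: 30·0 + 9·1 + 12·3 + 37·1 + 23·2 + 39·3 = 245
Z: 30·2 + 9·3 + 12·2 + 37·3 + 23·1 + 39·1 = 284
Z has the highest Borda score (284).

Z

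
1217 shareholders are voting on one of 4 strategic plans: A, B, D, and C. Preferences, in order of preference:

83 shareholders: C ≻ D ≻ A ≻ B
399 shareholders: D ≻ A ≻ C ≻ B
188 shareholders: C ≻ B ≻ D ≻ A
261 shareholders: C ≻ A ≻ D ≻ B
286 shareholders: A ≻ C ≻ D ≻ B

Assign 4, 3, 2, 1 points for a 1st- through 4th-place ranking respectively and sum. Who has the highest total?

C

A: 83·2 + 399·3 + 188·1 + 261·3 + 286·4 = 3478
B: 83·1 + 399·1 + 188·3 + 261·1 + 286·1 = 1593
D: 83·3 + 399·4 + 188·2 + 261·2 + 286·2 = 3315
C: 83·4 + 399·2 + 188·4 + 261·4 + 286·3 = 3784
C has the highest Borda score (3784).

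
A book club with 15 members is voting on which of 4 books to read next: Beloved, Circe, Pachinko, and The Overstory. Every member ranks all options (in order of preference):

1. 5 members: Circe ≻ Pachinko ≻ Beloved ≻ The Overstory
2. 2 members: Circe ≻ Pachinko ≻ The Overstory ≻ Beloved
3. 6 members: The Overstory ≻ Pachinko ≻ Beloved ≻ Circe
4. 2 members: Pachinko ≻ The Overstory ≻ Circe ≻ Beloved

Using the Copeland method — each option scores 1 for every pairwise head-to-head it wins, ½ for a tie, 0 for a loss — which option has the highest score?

Pachinko

Beloved: loses to Circe, Pachinko, and The Overstory → score 0.
Circe: beats Beloved; loses to Pachinko and The Overstory → score 1.
Pachinko: beats Beloved, Circe, and The Overstory → score 3.
The Overstory: beats Beloved and Circe; loses to Pachinko → score 2.
Pachinko has the best pairwise record.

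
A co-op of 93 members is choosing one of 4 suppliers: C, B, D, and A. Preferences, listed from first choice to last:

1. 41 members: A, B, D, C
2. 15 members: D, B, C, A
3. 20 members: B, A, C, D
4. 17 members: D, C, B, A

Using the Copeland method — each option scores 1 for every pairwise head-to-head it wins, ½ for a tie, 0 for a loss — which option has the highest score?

B

C: loses to B, D, and A → score 0.
B: beats C, D, and A → score 3.
D: beats C; loses to B and A → score 1.
A: beats C and D; loses to B → score 2.
B has the best pairwise record.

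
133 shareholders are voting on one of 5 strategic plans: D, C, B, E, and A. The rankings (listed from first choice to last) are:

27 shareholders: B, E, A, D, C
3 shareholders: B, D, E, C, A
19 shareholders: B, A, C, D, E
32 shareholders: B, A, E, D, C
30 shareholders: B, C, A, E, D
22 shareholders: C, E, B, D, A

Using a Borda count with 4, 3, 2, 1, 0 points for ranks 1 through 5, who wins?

D: 27·1 + 3·3 + 19·1 + 32·1 + 30·0 + 22·1 = 109
C: 27·0 + 3·1 + 19·2 + 32·0 + 30·3 + 22·4 = 219
B: 27·4 + 3·4 + 19·4 + 32·4 + 30·4 + 22·2 = 488
E: 27·3 + 3·2 + 19·0 + 32·2 + 30·1 + 22·3 = 247
A: 27·2 + 3·0 + 19·3 + 32·3 + 30·2 + 22·0 = 267
B has the highest Borda score (488).

B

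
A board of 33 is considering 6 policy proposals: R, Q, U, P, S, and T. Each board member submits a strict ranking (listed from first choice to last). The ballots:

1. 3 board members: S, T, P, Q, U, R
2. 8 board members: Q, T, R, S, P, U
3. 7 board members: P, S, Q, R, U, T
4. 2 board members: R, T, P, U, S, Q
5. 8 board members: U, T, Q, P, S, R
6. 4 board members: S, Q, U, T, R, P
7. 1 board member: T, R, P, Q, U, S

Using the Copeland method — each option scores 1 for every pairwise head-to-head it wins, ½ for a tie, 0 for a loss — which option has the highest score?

R: beats U; loses to Q, P, S, and T → score 1.
Q: beats R, U, P, S, and T → score 5.
U: beats T; loses to R, Q, P, and S → score 1.
P: beats R, U, and S; loses to Q and T → score 3.
S: beats R and U; loses to Q, P, and T → score 2.
T: beats R, P, and S; loses to Q and U → score 3.
Q has the best pairwise record.

Q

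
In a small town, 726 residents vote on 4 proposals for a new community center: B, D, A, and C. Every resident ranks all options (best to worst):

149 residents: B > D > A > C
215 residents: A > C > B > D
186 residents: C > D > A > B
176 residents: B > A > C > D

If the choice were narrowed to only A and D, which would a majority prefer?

A

Voters preferring A to D: 391; preferring D to A: 335.
A wins the head-to-head.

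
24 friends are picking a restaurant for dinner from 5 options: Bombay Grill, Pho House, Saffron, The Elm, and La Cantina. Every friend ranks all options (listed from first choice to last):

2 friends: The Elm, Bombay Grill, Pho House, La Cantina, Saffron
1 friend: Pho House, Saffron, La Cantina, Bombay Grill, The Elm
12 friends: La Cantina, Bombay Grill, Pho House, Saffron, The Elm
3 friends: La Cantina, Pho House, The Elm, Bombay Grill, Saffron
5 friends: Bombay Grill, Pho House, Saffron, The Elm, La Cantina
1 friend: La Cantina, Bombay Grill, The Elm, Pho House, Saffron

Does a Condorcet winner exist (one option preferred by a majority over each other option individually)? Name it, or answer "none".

La Cantina vs Bombay Grill: 17–7 for La Cantina.
La Cantina vs Pho House: 16–8 for La Cantina.
La Cantina vs Saffron: 18–6 for La Cantina.
La Cantina vs The Elm: 17–7 for La Cantina.
La Cantina beats every other option head-to-head.

La Cantina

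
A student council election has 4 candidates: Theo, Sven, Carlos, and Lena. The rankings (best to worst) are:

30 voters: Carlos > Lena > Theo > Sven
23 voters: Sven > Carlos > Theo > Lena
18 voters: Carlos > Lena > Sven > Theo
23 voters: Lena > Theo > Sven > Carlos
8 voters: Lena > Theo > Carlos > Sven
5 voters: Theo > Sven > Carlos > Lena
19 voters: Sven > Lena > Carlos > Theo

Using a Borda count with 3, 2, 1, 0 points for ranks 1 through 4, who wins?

Theo: 30·1 + 23·1 + 18·0 + 23·2 + 8·2 + 5·3 + 19·0 = 130
Sven: 30·0 + 23·3 + 18·1 + 23·1 + 8·0 + 5·2 + 19·3 = 177
Carlos: 30·3 + 23·2 + 18·3 + 23·0 + 8·1 + 5·1 + 19·1 = 222
Lena: 30·2 + 23·0 + 18·2 + 23·3 + 8·3 + 5·0 + 19·2 = 227
Lena has the highest Borda score (227).

Lena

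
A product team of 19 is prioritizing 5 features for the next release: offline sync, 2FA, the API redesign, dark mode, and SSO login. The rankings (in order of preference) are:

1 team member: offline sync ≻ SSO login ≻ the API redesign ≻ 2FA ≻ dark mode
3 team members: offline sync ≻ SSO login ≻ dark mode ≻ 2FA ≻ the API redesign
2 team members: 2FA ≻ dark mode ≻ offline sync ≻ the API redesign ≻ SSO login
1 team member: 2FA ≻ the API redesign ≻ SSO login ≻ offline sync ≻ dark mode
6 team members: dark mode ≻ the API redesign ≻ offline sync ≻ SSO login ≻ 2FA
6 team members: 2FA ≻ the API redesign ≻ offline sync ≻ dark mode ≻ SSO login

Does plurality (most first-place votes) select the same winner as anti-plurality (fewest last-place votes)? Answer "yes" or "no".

Plurality — first-place votes: offline sync 4, 2FA 9, the API redesign 0, dark mode 6, SSO login 0. Winner: 2FA.
Anti-plurality — last-place votes: offline sync 0, 2FA 6, the API redesign 3, dark mode 2, SSO login 8. Winner: offline sync.
The two methods disagree.

no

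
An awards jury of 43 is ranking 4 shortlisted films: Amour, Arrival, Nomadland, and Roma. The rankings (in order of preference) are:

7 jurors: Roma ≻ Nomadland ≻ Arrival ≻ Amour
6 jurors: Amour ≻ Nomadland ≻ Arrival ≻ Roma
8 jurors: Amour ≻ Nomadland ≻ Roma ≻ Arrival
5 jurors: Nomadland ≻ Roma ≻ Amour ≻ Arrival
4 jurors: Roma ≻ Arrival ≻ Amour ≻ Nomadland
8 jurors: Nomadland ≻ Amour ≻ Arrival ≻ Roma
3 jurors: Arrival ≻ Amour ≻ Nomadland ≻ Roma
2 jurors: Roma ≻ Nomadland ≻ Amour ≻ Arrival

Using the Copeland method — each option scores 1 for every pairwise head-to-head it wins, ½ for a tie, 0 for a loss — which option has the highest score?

Nomadland

Amour: beats Arrival and Roma; loses to Nomadland → score 2.
Arrival: loses to Amour, Nomadland, and Roma → score 0.
Nomadland: beats Amour, Arrival, and Roma → score 3.
Roma: beats Arrival; loses to Amour and Nomadland → score 1.
Nomadland has the best pairwise record.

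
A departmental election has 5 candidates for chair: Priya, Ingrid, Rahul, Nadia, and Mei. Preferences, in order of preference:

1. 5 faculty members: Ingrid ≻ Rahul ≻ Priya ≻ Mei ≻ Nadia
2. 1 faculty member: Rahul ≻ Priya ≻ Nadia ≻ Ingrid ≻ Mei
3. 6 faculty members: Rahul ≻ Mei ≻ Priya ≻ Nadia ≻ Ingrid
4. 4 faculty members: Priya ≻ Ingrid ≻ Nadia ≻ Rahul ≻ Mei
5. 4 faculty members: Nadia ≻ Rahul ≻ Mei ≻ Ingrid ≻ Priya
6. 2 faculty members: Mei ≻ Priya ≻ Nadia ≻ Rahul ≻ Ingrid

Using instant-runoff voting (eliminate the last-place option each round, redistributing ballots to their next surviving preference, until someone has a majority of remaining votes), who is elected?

Round 1: Priya 4, Ingrid 5, Rahul 7, Nadia 4, Mei 2. Eliminate Mei.
Round 2: Priya 6, Ingrid 5, Rahul 7, Nadia 4. Eliminate Nadia.
Round 3: Priya 6, Ingrid 5, Rahul 11. Eliminate Ingrid.
Round 4: Priya 6, Rahul 16. Rahul has a majority.

Rahul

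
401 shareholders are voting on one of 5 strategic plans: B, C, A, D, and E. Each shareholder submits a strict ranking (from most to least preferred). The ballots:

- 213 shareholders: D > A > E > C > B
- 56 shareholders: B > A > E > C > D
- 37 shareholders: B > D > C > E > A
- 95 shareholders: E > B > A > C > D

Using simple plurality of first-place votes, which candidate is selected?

D

First-place votes: B 93, C 0, A 0, D 213, E 95.
D has the most first-place votes.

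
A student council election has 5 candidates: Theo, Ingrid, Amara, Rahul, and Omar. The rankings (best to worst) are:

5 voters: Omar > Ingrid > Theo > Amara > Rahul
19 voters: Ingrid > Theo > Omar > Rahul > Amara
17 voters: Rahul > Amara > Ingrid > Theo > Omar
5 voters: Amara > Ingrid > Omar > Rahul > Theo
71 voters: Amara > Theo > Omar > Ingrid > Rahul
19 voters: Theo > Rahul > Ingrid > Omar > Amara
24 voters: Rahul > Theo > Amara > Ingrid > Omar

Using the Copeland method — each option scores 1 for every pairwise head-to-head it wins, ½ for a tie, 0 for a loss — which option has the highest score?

Amara

Theo: beats Ingrid, Rahul, and Omar; loses to Amara → score 3.
Ingrid: beats Rahul and Omar; loses to Theo and Amara → score 2.
Amara: beats Theo, Ingrid, Rahul, and Omar → score 4.
Rahul: loses to Theo, Ingrid, Amara, and Omar → score 0.
Omar: beats Rahul; loses to Theo, Ingrid, and Amara → score 1.
Amara has the best pairwise record.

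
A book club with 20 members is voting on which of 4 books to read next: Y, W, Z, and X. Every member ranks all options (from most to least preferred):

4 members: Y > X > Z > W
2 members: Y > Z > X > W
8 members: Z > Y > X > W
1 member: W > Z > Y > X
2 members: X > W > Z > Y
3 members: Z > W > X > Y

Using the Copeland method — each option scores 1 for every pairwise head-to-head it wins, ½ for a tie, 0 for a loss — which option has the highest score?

Y: beats W and X; loses to Z → score 2.
W: loses to Y, Z, and X → score 0.
Z: beats Y, W, and X → score 3.
X: beats W; loses to Y and Z → score 1.
Z has the best pairwise record.

Z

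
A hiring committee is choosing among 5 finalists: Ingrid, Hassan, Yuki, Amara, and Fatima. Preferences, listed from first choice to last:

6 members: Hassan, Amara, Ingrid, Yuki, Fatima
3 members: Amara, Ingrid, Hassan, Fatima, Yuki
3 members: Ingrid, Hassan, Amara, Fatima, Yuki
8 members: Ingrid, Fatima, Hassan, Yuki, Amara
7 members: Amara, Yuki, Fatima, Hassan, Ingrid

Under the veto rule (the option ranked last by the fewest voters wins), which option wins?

Hassan

Last-place votes: Ingrid 7, Hassan 0, Yuki 6, Amara 8, Fatima 6.
Hassan is ranked last by the fewest voters, so Hassan wins.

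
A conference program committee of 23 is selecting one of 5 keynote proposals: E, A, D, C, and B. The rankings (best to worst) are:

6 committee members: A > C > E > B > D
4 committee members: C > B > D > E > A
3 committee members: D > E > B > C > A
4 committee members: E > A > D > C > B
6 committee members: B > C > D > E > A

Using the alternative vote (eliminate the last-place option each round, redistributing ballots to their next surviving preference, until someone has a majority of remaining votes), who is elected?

E

Round 1: E 4, A 6, D 3, C 4, B 6. Eliminate D.
Round 2: E 7, A 6, C 4, B 6. Eliminate C.
Round 3: E 7, A 6, B 10. Eliminate A.
Round 4: E 13, B 10. E has a majority.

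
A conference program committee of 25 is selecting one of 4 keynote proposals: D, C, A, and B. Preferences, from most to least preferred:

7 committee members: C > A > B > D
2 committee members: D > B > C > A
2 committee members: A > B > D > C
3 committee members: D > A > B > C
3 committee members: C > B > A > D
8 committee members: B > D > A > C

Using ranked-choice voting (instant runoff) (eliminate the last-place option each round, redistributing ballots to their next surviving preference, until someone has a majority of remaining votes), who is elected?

B

Round 1: D 5, C 10, A 2, B 8. Eliminate A.
Round 2: D 5, C 10, B 10. Eliminate D.
Round 3: C 10, B 15. B has a majority.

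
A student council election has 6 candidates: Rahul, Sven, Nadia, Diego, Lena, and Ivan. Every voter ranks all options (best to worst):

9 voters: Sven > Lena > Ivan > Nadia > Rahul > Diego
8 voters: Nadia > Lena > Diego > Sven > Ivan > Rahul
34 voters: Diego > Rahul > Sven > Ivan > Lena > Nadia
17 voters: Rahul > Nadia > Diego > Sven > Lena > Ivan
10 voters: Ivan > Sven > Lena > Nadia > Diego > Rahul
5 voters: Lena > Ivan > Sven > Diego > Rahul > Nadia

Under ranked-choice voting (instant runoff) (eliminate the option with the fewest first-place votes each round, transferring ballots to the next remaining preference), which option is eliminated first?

Lena

Round 1: Rahul 17, Sven 9, Nadia 8, Diego 34, Lena 5, Ivan 10. Eliminate Lena.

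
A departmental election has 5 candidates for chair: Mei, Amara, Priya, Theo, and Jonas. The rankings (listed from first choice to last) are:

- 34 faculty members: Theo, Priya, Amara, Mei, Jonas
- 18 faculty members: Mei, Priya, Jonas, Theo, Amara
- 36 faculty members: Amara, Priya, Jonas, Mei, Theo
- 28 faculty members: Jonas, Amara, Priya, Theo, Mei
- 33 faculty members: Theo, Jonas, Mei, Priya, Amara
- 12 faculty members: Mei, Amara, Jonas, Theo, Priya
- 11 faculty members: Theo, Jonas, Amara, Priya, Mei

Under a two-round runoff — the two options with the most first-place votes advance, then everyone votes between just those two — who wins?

Round 1 first-place votes: Mei 30, Amara 36, Priya 0, Theo 78, Jonas 28.
Theo and Amara advance.
Runoff: Theo is preferred to Amara by 96 voters; Amara by 76.
Theo wins the runoff.

Theo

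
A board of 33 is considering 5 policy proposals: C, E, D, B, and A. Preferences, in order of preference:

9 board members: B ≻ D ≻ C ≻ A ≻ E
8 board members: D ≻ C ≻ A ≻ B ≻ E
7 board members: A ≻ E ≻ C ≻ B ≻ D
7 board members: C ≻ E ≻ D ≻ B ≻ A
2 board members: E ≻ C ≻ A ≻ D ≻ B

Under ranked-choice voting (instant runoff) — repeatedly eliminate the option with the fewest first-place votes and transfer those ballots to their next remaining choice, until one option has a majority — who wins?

Round 1: C 7, E 2, D 8, B 9, A 7. Eliminate E.
Round 2: C 9, D 8, B 9, A 7. Eliminate A.
Round 3: C 16, D 8, B 9. Eliminate D.
Round 4: C 24, B 9. C has a majority.

C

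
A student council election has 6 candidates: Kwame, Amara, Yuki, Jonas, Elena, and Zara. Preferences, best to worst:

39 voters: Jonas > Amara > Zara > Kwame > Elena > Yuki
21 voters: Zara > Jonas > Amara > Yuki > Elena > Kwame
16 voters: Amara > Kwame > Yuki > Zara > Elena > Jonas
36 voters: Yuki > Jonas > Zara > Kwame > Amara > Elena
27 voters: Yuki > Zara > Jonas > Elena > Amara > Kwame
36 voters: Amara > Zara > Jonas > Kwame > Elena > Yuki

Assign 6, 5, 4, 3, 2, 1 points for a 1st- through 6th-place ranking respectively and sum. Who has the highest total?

Zara

Kwame: 39·3 + 21·1 + 16·5 + 36·3 + 27·1 + 36·3 = 461
Amara: 39·5 + 21·4 + 16·6 + 36·2 + 27·2 + 36·6 = 717
Yuki: 39·1 + 21·3 + 16·4 + 36·6 + 27·6 + 36·1 = 580
Jonas: 39·6 + 21·5 + 16·1 + 36·5 + 27·4 + 36·4 = 787
Elena: 39·2 + 21·2 + 16·2 + 36·1 + 27·3 + 36·2 = 341
Zara: 39·4 + 21·6 + 16·3 + 36·4 + 27·5 + 36·5 = 789
Zara has the highest Borda score (789).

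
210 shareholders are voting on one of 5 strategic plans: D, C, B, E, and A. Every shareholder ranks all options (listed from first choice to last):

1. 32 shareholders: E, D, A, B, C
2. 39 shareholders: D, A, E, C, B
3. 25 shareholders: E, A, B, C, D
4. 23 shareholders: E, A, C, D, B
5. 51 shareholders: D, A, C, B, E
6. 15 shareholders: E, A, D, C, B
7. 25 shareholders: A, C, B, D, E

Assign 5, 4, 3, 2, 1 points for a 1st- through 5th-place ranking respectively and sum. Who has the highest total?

A

D: 32·4 + 39·5 + 25·1 + 23·2 + 51·5 + 15·3 + 25·2 = 744
C: 32·1 + 39·2 + 25·2 + 23·3 + 51·3 + 15·2 + 25·4 = 512
B: 32·2 + 39·1 + 25·3 + 23·1 + 51·2 + 15·1 + 25·3 = 393
E: 32·5 + 39·3 + 25·5 + 23·5 + 51·1 + 15·5 + 25·1 = 668
A: 32·3 + 39·4 + 25·4 + 23·4 + 51·4 + 15·4 + 25·5 = 833
A has the highest Borda score (833).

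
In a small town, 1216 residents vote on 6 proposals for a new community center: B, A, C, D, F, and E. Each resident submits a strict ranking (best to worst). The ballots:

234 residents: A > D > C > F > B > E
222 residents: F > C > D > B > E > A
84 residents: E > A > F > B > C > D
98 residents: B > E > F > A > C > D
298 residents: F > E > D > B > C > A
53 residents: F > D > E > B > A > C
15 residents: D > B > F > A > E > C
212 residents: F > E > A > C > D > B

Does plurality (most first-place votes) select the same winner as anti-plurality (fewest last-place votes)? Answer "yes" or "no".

Plurality — first-place votes: B 98, A 234, C 0, D 15, F 785, E 84. Winner: F.
Anti-plurality — last-place votes: B 212, A 520, C 68, D 182, F 0, E 234. Winner: F.
The two methods agree.

yes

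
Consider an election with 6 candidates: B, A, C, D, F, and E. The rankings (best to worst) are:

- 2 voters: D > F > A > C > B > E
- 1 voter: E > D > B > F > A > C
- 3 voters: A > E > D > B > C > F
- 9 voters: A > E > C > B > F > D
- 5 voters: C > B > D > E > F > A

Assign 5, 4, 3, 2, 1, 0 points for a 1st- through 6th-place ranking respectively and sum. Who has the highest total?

A

B: 2·1 + 1·3 + 3·2 + 9·2 + 5·4 = 49
A: 2·3 + 1·1 + 3·5 + 9·5 + 5·0 = 67
C: 2·2 + 1·0 + 3·1 + 9·3 + 5·5 = 59
D: 2·5 + 1·4 + 3·3 + 9·0 + 5·3 = 38
F: 2·4 + 1·2 + 3·0 + 9·1 + 5·1 = 24
E: 2·0 + 1·5 + 3·4 + 9·4 + 5·2 = 63
A has the highest Borda score (67).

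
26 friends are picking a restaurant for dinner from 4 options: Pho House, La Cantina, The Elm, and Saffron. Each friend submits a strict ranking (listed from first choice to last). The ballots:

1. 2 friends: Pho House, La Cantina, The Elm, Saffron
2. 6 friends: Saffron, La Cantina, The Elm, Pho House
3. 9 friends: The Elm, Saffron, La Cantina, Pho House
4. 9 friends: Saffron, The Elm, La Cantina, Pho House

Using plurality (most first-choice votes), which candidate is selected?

First-place votes: Pho House 2, La Cantina 0, The Elm 9, Saffron 15.
Saffron has the most first-place votes.

Saffron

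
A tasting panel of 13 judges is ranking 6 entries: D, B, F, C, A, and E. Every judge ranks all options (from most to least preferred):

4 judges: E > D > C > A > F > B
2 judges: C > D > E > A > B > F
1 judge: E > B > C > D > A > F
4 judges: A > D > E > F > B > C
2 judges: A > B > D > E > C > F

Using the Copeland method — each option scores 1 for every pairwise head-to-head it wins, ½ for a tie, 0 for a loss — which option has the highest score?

D

D: beats B, F, C, A, and E → score 5.
B: beats C; loses to D, F, A, and E → score 1.
F: beats B; loses to D, C, A, and E → score 1.
C: beats F and A; loses to D, B, and E → score 2.
A: beats B and F; loses to D, C, and E → score 2.
E: beats B, F, C, and A; loses to D → score 4.
D has the best pairwise record.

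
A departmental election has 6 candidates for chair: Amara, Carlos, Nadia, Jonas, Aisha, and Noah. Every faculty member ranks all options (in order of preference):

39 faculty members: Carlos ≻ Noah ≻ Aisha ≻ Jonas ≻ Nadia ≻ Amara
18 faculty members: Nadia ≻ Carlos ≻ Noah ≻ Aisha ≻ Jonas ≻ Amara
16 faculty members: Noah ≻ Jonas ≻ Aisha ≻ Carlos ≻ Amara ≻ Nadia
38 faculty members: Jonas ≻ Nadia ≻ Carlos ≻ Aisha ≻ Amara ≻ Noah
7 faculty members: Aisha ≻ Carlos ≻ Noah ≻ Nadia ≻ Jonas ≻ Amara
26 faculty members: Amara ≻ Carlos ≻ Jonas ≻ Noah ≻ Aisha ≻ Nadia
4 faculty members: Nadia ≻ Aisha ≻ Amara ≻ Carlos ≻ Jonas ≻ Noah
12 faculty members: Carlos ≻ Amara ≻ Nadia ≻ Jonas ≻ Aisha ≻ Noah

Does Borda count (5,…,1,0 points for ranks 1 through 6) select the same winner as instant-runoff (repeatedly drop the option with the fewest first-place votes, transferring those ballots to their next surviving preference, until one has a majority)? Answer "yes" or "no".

Borda — scores: Amara 244, Carlos 613, Nadia 351, Jonas 463, Aisha 366, Noah 363. Winner: Carlos.
Instant-runoff — R1 Amara 26, Carlos 51, Nadia 22, Jonas 38, Aisha 7, Noah 16 (Aisha out); R2 Amara 26, Carlos 58, Nadia 22, Jonas 38, Noah 16 (Noah out); R3 Amara 26, Carlos 58, Nadia 22, Jonas 54 (Nadia out); R4 Amara 30, Carlos 76, Jonas 54 (Amara out); R5 Carlos 106, Jonas 54 (Carlos winner). Winner: Carlos.
The two methods agree.

yes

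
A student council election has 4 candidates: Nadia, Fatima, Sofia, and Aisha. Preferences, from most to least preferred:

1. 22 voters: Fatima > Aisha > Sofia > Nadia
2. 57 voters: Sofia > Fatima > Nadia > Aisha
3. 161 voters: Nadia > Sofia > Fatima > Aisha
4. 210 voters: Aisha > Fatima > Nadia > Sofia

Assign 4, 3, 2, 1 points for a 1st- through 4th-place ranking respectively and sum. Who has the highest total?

Fatima

Nadia: 22·1 + 57·2 + 161·4 + 210·2 = 1200
Fatima: 22·4 + 57·3 + 161·2 + 210·3 = 1211
Sofia: 22·2 + 57·4 + 161·3 + 210·1 = 965
Aisha: 22·3 + 57·1 + 161·1 + 210·4 = 1124
Fatima has the highest Borda score (1211).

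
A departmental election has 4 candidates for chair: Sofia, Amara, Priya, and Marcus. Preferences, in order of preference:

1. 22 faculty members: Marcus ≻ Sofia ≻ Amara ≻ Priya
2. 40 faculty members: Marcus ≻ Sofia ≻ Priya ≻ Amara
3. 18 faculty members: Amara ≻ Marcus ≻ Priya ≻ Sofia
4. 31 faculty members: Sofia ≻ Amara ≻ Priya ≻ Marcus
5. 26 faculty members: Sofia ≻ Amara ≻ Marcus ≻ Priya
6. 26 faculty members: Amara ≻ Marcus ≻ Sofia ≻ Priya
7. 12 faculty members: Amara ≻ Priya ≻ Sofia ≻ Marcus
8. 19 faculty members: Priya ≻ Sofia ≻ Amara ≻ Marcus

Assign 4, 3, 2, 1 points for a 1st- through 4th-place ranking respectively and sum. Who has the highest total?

Sofia

Sofia: 22·3 + 40·3 + 18·1 + 31·4 + 26·4 + 26·2 + 12·2 + 19·3 = 565
Amara: 22·2 + 40·1 + 18·4 + 31·3 + 26·3 + 26·4 + 12·4 + 19·2 = 517
Priya: 22·1 + 40·2 + 18·2 + 31·2 + 26·1 + 26·1 + 12·3 + 19·4 = 364
Marcus: 22·4 + 40·4 + 18·3 + 31·1 + 26·2 + 26·3 + 12·1 + 19·1 = 494
Sofia has the highest Borda score (565).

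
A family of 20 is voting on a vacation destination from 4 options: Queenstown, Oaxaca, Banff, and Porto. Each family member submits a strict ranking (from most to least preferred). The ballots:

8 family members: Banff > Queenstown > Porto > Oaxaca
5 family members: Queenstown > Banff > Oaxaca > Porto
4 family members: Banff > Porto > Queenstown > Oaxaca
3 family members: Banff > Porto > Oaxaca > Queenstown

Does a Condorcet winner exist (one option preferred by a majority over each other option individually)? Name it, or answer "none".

Banff vs Queenstown: 15–5 for Banff.
Banff vs Oaxaca: 20–0 for Banff.
Banff vs Porto: 20–0 for Banff.
Banff beats every other option head-to-head.

Banff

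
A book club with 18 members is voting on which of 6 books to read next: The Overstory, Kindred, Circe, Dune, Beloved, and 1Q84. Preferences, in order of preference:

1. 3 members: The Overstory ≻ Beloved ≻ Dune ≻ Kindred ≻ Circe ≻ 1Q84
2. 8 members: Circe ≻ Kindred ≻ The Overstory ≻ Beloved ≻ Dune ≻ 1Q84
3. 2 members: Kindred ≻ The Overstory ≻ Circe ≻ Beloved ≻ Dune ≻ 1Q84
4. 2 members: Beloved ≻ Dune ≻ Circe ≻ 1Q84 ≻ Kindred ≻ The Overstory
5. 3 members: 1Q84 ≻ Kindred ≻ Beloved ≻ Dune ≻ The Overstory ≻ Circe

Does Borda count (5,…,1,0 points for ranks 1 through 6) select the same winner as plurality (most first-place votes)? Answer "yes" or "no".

Borda — scores: The Overstory 50, Kindred 62, Circe 55, Dune 33, Beloved 51, 1Q84 19. Winner: Kindred.
Plurality — first-place votes: The Overstory 3, Kindred 2, Circe 8, Dune 0, Beloved 2, 1Q84 3. Winner: Circe.
The two methods disagree.

no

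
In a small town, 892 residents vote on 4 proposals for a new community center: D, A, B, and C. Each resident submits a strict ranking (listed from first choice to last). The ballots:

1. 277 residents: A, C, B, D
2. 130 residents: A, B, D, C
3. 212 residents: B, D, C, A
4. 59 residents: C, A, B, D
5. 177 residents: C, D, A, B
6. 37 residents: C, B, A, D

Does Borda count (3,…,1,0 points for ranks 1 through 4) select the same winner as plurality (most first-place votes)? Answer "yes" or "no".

no

Borda — scores: D 908, A 1553, B 1306, C 1585. Winner: C.
Plurality — first-place votes: D 0, A 407, B 212, C 273. Winner: A.
The two methods disagree.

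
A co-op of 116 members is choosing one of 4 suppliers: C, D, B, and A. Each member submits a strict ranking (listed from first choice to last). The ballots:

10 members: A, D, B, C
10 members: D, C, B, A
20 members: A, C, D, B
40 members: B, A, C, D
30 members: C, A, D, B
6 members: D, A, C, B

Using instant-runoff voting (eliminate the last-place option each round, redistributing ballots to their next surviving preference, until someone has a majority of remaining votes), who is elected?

C

Round 1: C 30, D 16, B 40, A 30. Eliminate D.
Round 2: C 40, B 40, A 36. Eliminate A.
Round 3: C 66, B 50. C has a majority.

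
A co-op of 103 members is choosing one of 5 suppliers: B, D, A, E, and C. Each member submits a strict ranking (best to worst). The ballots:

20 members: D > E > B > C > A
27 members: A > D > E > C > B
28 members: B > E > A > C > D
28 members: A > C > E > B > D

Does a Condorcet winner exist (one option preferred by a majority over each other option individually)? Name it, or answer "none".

A

A vs B: 55–48 for A.
A vs D: 83–20 for A.
A vs E: 55–48 for A.
A vs C: 83–20 for A.
A beats every other option head-to-head.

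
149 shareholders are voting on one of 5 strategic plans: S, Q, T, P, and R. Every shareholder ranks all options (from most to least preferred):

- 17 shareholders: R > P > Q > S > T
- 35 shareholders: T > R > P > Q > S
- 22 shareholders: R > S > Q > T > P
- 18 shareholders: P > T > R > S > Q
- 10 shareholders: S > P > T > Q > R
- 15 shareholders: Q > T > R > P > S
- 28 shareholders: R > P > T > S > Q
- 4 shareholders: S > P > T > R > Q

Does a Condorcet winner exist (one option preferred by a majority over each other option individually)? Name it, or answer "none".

Checking pairwise contests:
T beats S 96–53.
S beats Q 82–67.
P beats T 77–72.
R beats P 117–32.
T beats R 82–67.
Every option loses at least one head-to-head, so there is no Condorcet winner.

none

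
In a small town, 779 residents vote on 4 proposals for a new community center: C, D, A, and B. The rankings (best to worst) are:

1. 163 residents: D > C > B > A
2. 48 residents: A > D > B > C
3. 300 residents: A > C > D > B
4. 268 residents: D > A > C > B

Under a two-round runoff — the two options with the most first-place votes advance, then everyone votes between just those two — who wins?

Round 1 first-place votes: C 0, D 431, A 348, B 0.
D and A advance.
Runoff: D is preferred to A by 431 voters; A by 348.
D wins the runoff.

D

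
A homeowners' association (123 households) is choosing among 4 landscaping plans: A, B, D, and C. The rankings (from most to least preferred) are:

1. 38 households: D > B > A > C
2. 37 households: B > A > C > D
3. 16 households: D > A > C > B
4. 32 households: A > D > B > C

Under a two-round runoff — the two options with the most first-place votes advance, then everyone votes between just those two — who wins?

D

Round 1 first-place votes: A 32, B 37, D 54, C 0.
D and B advance.
Runoff: D is preferred to B by 86 voters; B by 37.
D wins the runoff.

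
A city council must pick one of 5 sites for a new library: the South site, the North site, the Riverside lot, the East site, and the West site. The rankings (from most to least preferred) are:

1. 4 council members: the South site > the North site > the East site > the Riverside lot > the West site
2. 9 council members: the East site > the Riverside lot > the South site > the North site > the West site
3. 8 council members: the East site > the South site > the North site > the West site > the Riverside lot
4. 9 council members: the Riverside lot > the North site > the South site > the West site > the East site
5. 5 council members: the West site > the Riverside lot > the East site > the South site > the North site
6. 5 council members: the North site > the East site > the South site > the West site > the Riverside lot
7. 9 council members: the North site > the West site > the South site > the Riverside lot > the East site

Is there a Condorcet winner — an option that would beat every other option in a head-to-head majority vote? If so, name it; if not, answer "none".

none

Checking pairwise contests:
the East site beats the South site 27–22.
the South site beats the North site 26–23.
the South site beats the Riverside lot 26–23.
the North site beats the East site 27–22.
the South site beats the West site 35–14.
Every option loses at least one head-to-head, so there is no Condorcet winner.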